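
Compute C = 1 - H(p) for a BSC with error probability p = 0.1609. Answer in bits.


H(p) = -p*log2(p) - (1-p)*log2(1-p) = -0.1609*log2(0.1609) - 0.8391*log2(0.8391) = 0.424094 + 0.212364 = 0.6365. C = 1 - H(p) = 1 - 0.6365 = 0.3635

0.3635 bits


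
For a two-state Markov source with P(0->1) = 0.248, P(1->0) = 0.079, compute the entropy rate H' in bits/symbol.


Stationary distribution: pi_0 = p10/(p01+p10) = 0.2416, pi_1 = 0.7584. Entropy rate H' = pi_0*H(p01) + pi_1*H(p10) = 0.2416*0.8081 + 0.7584*0.3986 = 0.4976

0.4976 bits/symbol


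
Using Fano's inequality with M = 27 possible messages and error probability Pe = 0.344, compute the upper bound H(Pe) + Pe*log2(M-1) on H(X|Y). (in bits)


H(Pe) = -Pe*log2(Pe) - (1-Pe)*log2(1-Pe) = -0.344*log2(0.344) - 0.656*log2(0.656) = 0.529595 + 0.399000 = 0.9286. Pe*log2(M-1) = 0.344*log2(26) = 1.616951. Bound = H(Pe) + Pe*log2(M-1) = 0.529595 + 0.399000 + 1.616951 = 2.5455

2.5455 bits


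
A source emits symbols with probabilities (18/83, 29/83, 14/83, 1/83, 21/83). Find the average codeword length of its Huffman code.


Huffman construction (repeatedly merge the two least-probable nodes; each merge adds 1 bit to every symbol beneath it): 1/83 + 14/83 = 15/83; 15/83 + 18/83 = 33/83; 21/83 + 29/83 = 50/83; 33/83 + 50/83 = 1. Resulting codeword lengths (in the order the probabilities were given): (2, 2, 3, 3, 2). L_avg = sum(p_i * l_i) = 18/83*2 + 29/83*2 + 14/83*3 + 1/83*3 + 21/83*2 = 181/83 = 2.1807

2.1807 bits


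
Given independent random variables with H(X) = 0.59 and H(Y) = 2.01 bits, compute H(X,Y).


For independent variables, H(X,Y) = H(X) + H(Y) = 0.59 + 2.01 = 2.6

2.6 bits


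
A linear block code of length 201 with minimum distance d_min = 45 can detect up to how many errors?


Detection capability = d_min - 1 = 45 - 1 = 44

44 errors


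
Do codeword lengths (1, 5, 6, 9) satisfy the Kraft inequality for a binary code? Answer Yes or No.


Kraft sum = sum(2^(-l_i)) = 0.5488, need <= 1. Result: satisfied (a binary prefix-free code with these lengths exists)

Yes


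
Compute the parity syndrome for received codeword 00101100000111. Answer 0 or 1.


Syndrome = XOR of all bits = 0 XOR 0 XOR 1 XOR 0 XOR 1 XOR 1 XOR 0 XOR 0 XOR 0 XOR 0 XOR 0 XOR 1 XOR 1 XOR 1 = 0

0


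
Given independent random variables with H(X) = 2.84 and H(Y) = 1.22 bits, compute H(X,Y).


For independent variables, H(X,Y) = H(X) + H(Y) = 2.84 + 1.22 = 4.06

4.06 bits


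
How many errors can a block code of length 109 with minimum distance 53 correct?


Correction capability = floor((d-1)/2) = floor((53-1)/2) = 26

26 errors


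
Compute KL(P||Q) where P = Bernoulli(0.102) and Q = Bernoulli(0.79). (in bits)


KL = p*log2(p/q) + (1-p)*log2((1-p)/(1-q)) = 0.102*log2(0.102/0.79) + 0.898*log2(0.898/0.21) = 1.5813

1.5813 bits


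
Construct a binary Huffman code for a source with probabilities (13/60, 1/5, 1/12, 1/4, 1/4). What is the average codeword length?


Huffman construction (repeatedly merge the two least-probable nodes; each merge adds 1 bit to every symbol beneath it): 1/12 + 1/5 = 17/60; 13/60 + 1/4 = 7/15; 1/4 + 17/60 = 8/15; 7/15 + 8/15 = 1. Resulting codeword lengths (in the order the probabilities were given): (2, 3, 3, 2, 2). L_avg = sum(p_i * l_i) = 13/60*2 + 1/5*3 + 1/12*3 + 1/4*2 + 1/4*2 = 137/60 = 2.2833

2.2833 bits


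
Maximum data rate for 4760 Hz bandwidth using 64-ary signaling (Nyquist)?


Rate = 2 * B * log2(M) = 2 * 4760 * 6.0 = 57120.0

57120.0 bps


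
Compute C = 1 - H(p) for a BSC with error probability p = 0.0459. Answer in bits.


H(p) = -p*log2(p) - (1-p)*log2(1-p) = -0.0459*log2(0.0459) - 0.9541*log2(0.9541) = 0.204042 + 0.064676 = 0.2687. C = 1 - H(p) = 1 - 0.2687 = 0.7313

0.7313 bits


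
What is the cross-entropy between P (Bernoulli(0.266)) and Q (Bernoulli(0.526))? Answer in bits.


H(P,Q) = -p*log2(q) - (1-p)*log2(1-q). -0.266*log2(0.526) = 0.246546; -0.734*log2(0.474) = 0.790548. H(P,Q) = 0.246546 + 0.790548 = 1.0371

1.0371 bits


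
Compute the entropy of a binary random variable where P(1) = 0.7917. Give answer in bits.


H = -p*log2(p) - (1-p)*log2(1-p). -0.7917*log2(0.7917) = 0.266783; -0.2083*log2(0.2083) = 0.471438. H = 0.266783 + 0.471438 = 0.7382

0.7382 bits


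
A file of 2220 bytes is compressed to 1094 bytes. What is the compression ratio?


Ratio = original / compressed = 2220 / 1094 = 2.0293

2.0293


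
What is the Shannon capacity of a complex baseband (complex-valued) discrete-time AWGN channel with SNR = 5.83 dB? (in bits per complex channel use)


SNR_linear = 10^(5.83/10) = 3.8282; C = log2(1 + SNR_linear) = log2(1 + 3.8282) = 2.2715

2.2715 bits/channel use


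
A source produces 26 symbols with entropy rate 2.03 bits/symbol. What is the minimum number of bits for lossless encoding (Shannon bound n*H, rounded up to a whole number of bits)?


Minimum bits >= n * H = 26 * 2.03 = 52.78, rounded up to a whole number of bits = 53

53 bits


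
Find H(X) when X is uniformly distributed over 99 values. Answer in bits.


H = log2(n) = log2(99) = 6.6294

6.6294 bits


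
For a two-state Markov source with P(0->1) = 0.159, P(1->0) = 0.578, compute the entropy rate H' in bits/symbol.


Stationary distribution: pi_0 = p10/(p01+p10) = 0.7843, pi_1 = 0.2157. Entropy rate H' = pi_0*H(p01) + pi_1*H(p10) = 0.7843*0.6319 + 0.2157*0.9824 = 0.7075

0.7075 bits/symbol


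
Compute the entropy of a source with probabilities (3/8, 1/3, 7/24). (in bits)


H = -sum(p_i * log2(p_i)). Terms: -(3/8)*log2(3/8) = 0.530639; -(1/3)*log2(1/3) = 0.528321; -(7/24)*log2(7/24) = 0.518469. H = 0.530639 + 0.528321 + 0.518469 = 1.5774

1.5774 bits


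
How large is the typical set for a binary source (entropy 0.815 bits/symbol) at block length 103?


log2|A_typical| = nH = 103 * 0.815 = 83.945, so |A_typical| ~ 2^83.945 = 1.862e+25

1.862e+25


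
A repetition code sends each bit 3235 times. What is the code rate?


Rate = k/n = 1/3235

1/3235


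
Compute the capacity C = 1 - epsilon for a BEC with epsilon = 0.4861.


C = 1 - epsilon = 1 - 0.4861 = 0.5139

0.5139 bits


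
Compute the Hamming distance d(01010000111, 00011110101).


Count differing positions: . ^ . . ^ ^ ^ . . ^ . = 5 differences

5


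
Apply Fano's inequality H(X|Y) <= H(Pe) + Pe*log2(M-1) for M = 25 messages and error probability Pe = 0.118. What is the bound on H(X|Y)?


H(Pe) = -Pe*log2(Pe) - (1-Pe)*log2(1-Pe) = -0.118*log2(0.118) - 0.882*log2(0.882) = 0.363811 + 0.159774 = 0.5236. Pe*log2(M-1) = 0.118*log2(24) = 0.541026. Bound = H(Pe) + Pe*log2(M-1) = 0.363811 + 0.159774 + 0.541026 = 1.0646

1.0646 bits


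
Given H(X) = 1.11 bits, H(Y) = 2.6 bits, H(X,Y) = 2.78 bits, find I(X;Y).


I(X;Y) = H(X) + H(Y) - H(X,Y) = 1.11 + 2.6 - 2.78 = 0.93

0.93 bits


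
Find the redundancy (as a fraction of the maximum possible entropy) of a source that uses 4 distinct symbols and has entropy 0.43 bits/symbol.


H_max = log2(K) = log2(4) = 2.0 bits/symbol. Redundancy = 1 - H/H_max = 1 - 0.43/2.0 = 1 - 0.215 = 0.785

0.785


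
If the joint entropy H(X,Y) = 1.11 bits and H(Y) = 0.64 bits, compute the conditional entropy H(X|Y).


H(X|Y) = H(X,Y) - H(Y) = 1.11 - 0.64 = 0.47

0.47 bits


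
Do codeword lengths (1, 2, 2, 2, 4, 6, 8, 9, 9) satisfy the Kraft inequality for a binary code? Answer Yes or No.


Kraft sum = sum(2^(-l_i)) = 1.3359, need <= 1. Result: violated (a binary prefix-free code with these lengths cannot exist)

No


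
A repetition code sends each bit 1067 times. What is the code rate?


Rate = k/n = 1/1067

1/1067


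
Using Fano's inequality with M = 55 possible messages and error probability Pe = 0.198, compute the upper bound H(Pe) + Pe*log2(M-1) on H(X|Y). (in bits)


H(Pe) = -Pe*log2(Pe) - (1-Pe)*log2(1-Pe) = -0.198*log2(0.198) - 0.802*log2(0.802) = 0.462613 + 0.255297 = 0.7179. Pe*log2(M-1) = 0.198*log2(54) = 1.139468. Bound = H(Pe) + Pe*log2(M-1) = 0.462613 + 0.255297 + 1.139468 = 1.8574

1.8574 bits


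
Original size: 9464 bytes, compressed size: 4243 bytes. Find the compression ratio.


Ratio = original / compressed = 9464 / 4243 = 2.2305

2.2305


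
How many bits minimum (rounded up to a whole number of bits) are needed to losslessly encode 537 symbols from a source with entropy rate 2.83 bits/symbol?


Minimum bits >= n * H = 537 * 2.83 = 1519.71, rounded up to a whole number of bits = 1520

1520 bits


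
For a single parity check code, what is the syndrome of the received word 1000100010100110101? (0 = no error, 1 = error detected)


Syndrome = XOR of all bits = 1 XOR 0 XOR 0 XOR 0 XOR 1 XOR 0 XOR 0 XOR 0 XOR 1 XOR 0 XOR 1 XOR 0 XOR 0 XOR 1 XOR 1 XOR 0 XOR 1 XOR 0 XOR 1 = 0

0


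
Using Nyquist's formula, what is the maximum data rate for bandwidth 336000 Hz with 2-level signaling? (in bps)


Rate = 2 * B * log2(M) = 2 * 336000 * 1.0 = 672000.0

672000.0 bps


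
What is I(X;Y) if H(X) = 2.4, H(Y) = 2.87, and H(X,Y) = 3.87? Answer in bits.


I(X;Y) = H(X) + H(Y) - H(X,Y) = 2.4 + 2.87 - 3.87 = 1.4

1.4 bits


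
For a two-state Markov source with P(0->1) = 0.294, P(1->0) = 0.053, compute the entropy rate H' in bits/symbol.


Stationary distribution: pi_0 = p10/(p01+p10) = 0.1527, pi_1 = 0.8473. Entropy rate H' = pi_0*H(p01) + pi_1*H(p10) = 0.1527*0.8738 + 0.8473*0.299 = 0.3868

0.3868 bits/symbol


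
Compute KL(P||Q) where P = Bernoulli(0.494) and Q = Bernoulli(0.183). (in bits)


KL = p*log2(p/q) + (1-p)*log2((1-p)/(1-q)) = 0.494*log2(0.494/0.183) + 0.506*log2(0.506/0.817) = 0.358

0.358 bits


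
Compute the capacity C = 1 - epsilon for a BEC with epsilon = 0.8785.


C = 1 - epsilon = 1 - 0.8785 = 0.1215

0.1215 bits


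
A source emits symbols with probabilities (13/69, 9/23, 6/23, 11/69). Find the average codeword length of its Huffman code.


Huffman construction (repeatedly merge the two least-probable nodes; each merge adds 1 bit to every symbol beneath it): 11/69 + 13/69 = 8/23; 6/23 + 8/23 = 14/23; 9/23 + 14/23 = 1. Resulting codeword lengths (in the order the probabilities were given): (3, 1, 2, 3). L_avg = sum(p_i * l_i) = 13/69*3 + 9/23*1 + 6/23*2 + 11/69*3 = 45/23 = 1.9565

1.9565 bits


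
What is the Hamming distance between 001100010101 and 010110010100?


Count differing positions: . ^ ^ . ^ . . . . . . ^ = 4 differences

4


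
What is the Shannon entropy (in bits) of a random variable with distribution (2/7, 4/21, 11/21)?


H = -sum(p_i * log2(p_i)). Terms: -(2/7)*log2(2/7) = 0.516387; -(4/21)*log2(4/21) = 0.455680; -(11/21)*log2(11/21) = 0.488654. H = 0.516387 + 0.455680 + 0.488654 = 1.4607

1.4607 bits


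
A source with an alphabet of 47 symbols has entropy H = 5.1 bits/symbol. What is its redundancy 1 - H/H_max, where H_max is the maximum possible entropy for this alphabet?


H_max = log2(K) = log2(47) = 5.5546 bits/symbol. Redundancy = 1 - H/H_max = 1 - 5.1/5.5546 = 1 - 0.9182 = 0.0818

0.0818


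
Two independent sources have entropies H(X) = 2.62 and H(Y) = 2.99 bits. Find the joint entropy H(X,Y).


For independent variables, H(X,Y) = H(X) + H(Y) = 2.62 + 2.99 = 5.61

5.61 bits


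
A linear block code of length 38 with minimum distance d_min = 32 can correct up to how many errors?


Correction capability = floor((d-1)/2) = floor((32-1)/2) = 15

15 errors


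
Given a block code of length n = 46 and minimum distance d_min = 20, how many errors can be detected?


Detection capability = d_min - 1 = 20 - 1 = 19

19 errors


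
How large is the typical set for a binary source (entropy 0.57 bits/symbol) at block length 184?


log2|A_typical| = nH = 184 * 0.57 = 104.88, so |A_typical| ~ 2^104.88 = 3.733e+31

3.733e+31


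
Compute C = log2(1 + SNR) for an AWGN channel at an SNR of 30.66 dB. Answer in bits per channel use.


SNR_linear = 10^(30.66/10) = 1164.126; C = log2(1 + SNR_linear) = log2(1 + 1164.126) = 10.1863

10.1863 bits/channel use


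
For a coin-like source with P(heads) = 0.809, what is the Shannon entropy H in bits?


H = -p*log2(p) - (1-p)*log2(1-p). -0.809*log2(0.809) = 0.247383; -0.191*log2(0.191) = 0.456176. H = 0.247383 + 0.456176 = 0.7036

0.7036 bits


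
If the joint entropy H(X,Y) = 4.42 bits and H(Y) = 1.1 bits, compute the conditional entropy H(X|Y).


H(X|Y) = H(X,Y) - H(Y) = 4.42 - 1.1 = 3.32

3.32 bits


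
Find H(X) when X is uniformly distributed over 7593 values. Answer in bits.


H = log2(n) = log2(7593) = 12.8905

12.8905 bits


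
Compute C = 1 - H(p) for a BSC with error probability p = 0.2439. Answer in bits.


H(p) = -p*log2(p) - (1-p)*log2(1-p) = -0.2439*log2(0.2439) - 0.7561*log2(0.7561) = 0.496492 + 0.304974 = 0.8015. C = 1 - H(p) = 1 - 0.8015 = 0.1985

0.1985 bits


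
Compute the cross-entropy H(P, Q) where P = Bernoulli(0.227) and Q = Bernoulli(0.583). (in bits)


H(P,Q) = -p*log2(q) - (1-p)*log2(1-q). -0.227*log2(0.583) = 0.176704; -0.773*log2(0.417) = 0.975434. H(P,Q) = 0.176704 + 0.975434 = 1.1521

1.1521 bits


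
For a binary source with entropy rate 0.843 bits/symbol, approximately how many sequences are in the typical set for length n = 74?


log2|A_typical| = nH = 74 * 0.843 = 62.382, so |A_typical| ~ 2^62.382 = 6.010e+18

6.010e+18


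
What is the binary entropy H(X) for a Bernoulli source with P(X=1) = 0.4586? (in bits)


H = -p*log2(p) - (1-p)*log2(1-p). -0.4586*log2(0.4586) = 0.515784; -0.5414*log2(0.5414) = 0.479265. H = 0.515784 + 0.479265 = 0.995

0.995 bits


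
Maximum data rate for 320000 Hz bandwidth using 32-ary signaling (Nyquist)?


Rate = 2 * B * log2(M) = 2 * 320000 * 5.0 = 3200000.0

3200000.0 bps


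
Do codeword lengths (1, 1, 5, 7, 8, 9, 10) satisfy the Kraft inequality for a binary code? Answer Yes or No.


Kraft sum = sum(2^(-l_i)) = 1.0459, need <= 1. Result: violated (a binary prefix-free code with these lengths cannot exist)

No


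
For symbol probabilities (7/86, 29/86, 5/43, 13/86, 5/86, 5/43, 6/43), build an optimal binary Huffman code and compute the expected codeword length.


Huffman construction (repeatedly merge the two least-probable nodes; each merge adds 1 bit to every symbol beneath it): 5/86 + 7/86 = 6/43; 5/43 + 5/43 = 10/43; 6/43 + 6/43 = 12/43; 13/86 + 10/43 = 33/86; 12/43 + 29/86 = 53/86; 33/86 + 53/86 = 1. Resulting codeword lengths (in the order the probabilities were given): (4, 2, 3, 2, 4, 3, 3). L_avg = sum(p_i * l_i) = 7/86*4 + 29/86*2 + 5/43*3 + 13/86*2 + 5/86*4 + 5/43*3 + 6/43*3 = 114/43 = 2.6512

2.6512 bits


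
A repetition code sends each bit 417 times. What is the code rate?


Rate = k/n = 1/417

1/417


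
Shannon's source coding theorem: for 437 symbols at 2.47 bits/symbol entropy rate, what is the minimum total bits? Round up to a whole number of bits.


Minimum bits >= n * H = 437 * 2.47 = 1079.39, rounded up to a whole number of bits = 1080

1080 bits


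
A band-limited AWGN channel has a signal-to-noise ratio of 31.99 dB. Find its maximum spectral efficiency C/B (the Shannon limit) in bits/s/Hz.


SNR_linear = 10^(31.99/10) = 1581.248; C/B = log2(1 + SNR_linear) = log2(1 + 1581.248) = 10.6278

10.6278 bits/s/Hz


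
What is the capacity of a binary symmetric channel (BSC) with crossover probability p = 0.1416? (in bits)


H(p) = -p*log2(p) - (1-p)*log2(1-p) = -0.1416*log2(0.1416) - 0.8584*log2(0.8584) = 0.399327 + 0.189087 = 0.5884. C = 1 - H(p) = 1 - 0.5884 = 0.4116

0.4116 bits


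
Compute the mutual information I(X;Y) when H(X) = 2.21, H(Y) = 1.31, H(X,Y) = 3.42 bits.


I(X;Y) = H(X) + H(Y) - H(X,Y) = 2.21 + 1.31 - 3.42 = 0.1

0.1 bits


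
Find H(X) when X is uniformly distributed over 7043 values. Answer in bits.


H = log2(n) = log2(7043) = 12.782

12.782 bits


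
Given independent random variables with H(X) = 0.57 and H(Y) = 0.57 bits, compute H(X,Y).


For independent variables, H(X,Y) = H(X) + H(Y) = 0.57 + 0.57 = 1.14

1.14 bits


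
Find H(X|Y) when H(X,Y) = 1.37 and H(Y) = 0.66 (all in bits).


H(X|Y) = H(X,Y) - H(Y) = 1.37 - 0.66 = 0.71

0.71 bits


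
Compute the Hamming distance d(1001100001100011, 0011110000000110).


Count differing positions: ^ . ^ . . ^ . . . ^ ^ . . ^ . ^ = 7 differences

7


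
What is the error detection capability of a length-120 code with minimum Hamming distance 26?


Detection capability = d_min - 1 = 26 - 1 = 25

25 errors


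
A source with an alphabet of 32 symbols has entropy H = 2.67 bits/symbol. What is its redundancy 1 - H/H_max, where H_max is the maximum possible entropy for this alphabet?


H_max = log2(K) = log2(32) = 5.0 bits/symbol. Redundancy = 1 - H/H_max = 1 - 2.67/5.0 = 1 - 0.534 = 0.466

0.466


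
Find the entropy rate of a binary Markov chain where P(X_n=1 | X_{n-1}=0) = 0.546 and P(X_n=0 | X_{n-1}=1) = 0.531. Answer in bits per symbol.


Stationary distribution: pi_0 = p10/(p01+p10) = 0.493, pi_1 = 0.507. Entropy rate H' = pi_0*H(p01) + pi_1*H(p10) = 0.493*0.9939 + 0.507*0.9972 = 0.9956

0.9956 bits/symbol


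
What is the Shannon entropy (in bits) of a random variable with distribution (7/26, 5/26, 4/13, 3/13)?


H = -sum(p_i * log2(p_i)). Terms: -(7/26)*log2(7/26) = 0.509677; -(5/26)*log2(5/26) = 0.457406; -(4/13)*log2(4/13) = 0.523212; -(3/13)*log2(3/13) = 0.488187. H = 0.509677 + 0.457406 + 0.523212 + 0.488187 = 1.9785

1.9785 bits


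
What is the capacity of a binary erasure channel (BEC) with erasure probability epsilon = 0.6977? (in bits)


C = 1 - epsilon = 1 - 0.6977 = 0.3023

0.3023 bits


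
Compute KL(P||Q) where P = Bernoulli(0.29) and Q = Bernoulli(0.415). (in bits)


KL = p*log2(p/q) + (1-p)*log2((1-p)/(1-q)) = 0.29*log2(0.29/0.415) + 0.71*log2(0.71/0.585) = 0.0484

0.0484 bits


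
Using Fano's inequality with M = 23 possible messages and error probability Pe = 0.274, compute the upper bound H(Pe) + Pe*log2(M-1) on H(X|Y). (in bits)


H(Pe) = -Pe*log2(Pe) - (1-Pe)*log2(1-Pe) = -0.274*log2(0.274) - 0.726*log2(0.726) = 0.511764 + 0.335382 = 0.8471. Pe*log2(M-1) = 0.274*log2(22) = 1.221884. Bound = H(Pe) + Pe*log2(M-1) = 0.511764 + 0.335382 + 1.221884 = 2.069

2.069 bits


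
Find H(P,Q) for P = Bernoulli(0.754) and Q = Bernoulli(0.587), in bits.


H(P,Q) = -p*log2(q) - (1-p)*log2(1-q). -0.754*log2(0.587) = 0.579500; -0.246*log2(0.413) = 0.313843. H(P,Q) = 0.579500 + 0.313843 = 0.8933

0.8933 bits


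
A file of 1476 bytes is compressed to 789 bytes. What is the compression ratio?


Ratio = original / compressed = 1476 / 789 = 1.8707

1.8707


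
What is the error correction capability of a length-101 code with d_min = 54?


Correction capability = floor((d-1)/2) = floor((54-1)/2) = 26

26 errors


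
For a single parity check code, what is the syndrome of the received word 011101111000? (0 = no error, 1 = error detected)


Syndrome = XOR of all bits = 0 XOR 1 XOR 1 XOR 1 XOR 0 XOR 1 XOR 1 XOR 1 XOR 1 XOR 0 XOR 0 XOR 0 = 1

1


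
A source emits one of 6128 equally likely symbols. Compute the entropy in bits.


H = log2(n) = log2(6128) = 12.5812

12.5812 bits


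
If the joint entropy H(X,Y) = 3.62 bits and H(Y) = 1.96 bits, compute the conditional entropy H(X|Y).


H(X|Y) = H(X,Y) - H(Y) = 3.62 - 1.96 = 1.66

1.66 bits


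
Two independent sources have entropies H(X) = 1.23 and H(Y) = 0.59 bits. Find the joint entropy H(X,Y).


For independent variables, H(X,Y) = H(X) + H(Y) = 1.23 + 0.59 = 1.82

1.82 bits


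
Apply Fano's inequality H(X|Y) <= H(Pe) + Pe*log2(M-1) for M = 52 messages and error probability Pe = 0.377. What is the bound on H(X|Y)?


H(Pe) = -Pe*log2(Pe) - (1-Pe)*log2(1-Pe) = -0.377*log2(0.377) - 0.623*log2(0.623) = 0.530576 + 0.425320 = 0.9559. Pe*log2(M-1) = 0.377*log2(51) = 2.138504. Bound = H(Pe) + Pe*log2(M-1) = 0.530576 + 0.425320 + 2.138504 = 3.0944

3.0944 bits


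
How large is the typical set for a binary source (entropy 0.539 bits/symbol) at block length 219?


log2|A_typical| = nH = 219 * 0.539 = 118.041, so |A_typical| ~ 2^118.041 = 3.419e+35

3.419e+35


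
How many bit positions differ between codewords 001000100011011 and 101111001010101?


Count differing positions: ^ . . ^ ^ ^ ^ . ^ . . ^ ^ ^ . = 9 differences

9


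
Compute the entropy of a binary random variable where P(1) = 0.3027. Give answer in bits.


H = -p*log2(p) - (1-p)*log2(1-p). -0.3027*log2(0.3027) = 0.521867; -0.6973*log2(0.6973) = 0.362700. H = 0.521867 + 0.362700 = 0.8846

0.8846 bits


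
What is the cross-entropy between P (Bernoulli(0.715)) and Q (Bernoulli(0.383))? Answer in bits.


H(P,Q) = -p*log2(q) - (1-p)*log2(1-q). -0.715*log2(0.383) = 0.989977; -0.285*log2(0.617) = 0.198547. H(P,Q) = 0.989977 + 0.198547 = 1.1885

1.1885 bits


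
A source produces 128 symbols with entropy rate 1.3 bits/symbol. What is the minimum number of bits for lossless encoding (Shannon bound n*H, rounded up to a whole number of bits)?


Minimum bits >= n * H = 128 * 1.3 = 166.4, rounded up to a whole number of bits = 167

167 bits


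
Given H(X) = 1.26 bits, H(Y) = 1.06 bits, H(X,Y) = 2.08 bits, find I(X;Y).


I(X;Y) = H(X) + H(Y) - H(X,Y) = 1.26 + 1.06 - 2.08 = 0.24

0.24 bits


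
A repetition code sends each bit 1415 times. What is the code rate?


Rate = k/n = 1/1415

1/1415


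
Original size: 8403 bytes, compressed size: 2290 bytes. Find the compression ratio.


Ratio = original / compressed = 8403 / 2290 = 3.6694

3.6694


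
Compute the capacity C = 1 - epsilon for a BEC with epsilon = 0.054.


C = 1 - epsilon = 1 - 0.054 = 0.946

0.946 bits


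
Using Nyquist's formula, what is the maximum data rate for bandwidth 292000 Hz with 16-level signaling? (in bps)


Rate = 2 * B * log2(M) = 2 * 292000 * 4.0 = 2336000.0

2336000.0 bps


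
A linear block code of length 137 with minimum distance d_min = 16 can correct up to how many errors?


Correction capability = floor((d-1)/2) = floor((16-1)/2) = 7

7 errors


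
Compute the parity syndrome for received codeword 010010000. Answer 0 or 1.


Syndrome = XOR of all bits = 0 XOR 1 XOR 0 XOR 0 XOR 1 XOR 0 XOR 0 XOR 0 XOR 0 = 0

0


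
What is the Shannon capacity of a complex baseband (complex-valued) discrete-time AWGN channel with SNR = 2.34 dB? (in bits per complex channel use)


SNR_linear = 10^(2.34/10) = 1.714; C = log2(1 + SNR_linear) = log2(1 + 1.714) = 1.4404

1.4404 bits/channel use


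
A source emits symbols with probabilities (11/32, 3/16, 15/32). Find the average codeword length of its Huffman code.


Huffman construction (repeatedly merge the two least-probable nodes; each merge adds 1 bit to every symbol beneath it): 3/16 + 11/32 = 17/32; 15/32 + 17/32 = 1. Resulting codeword lengths (in the order the probabilities were given): (2, 2, 1). L_avg = sum(p_i * l_i) = 11/32*2 + 3/16*2 + 15/32*1 = 49/32 = 1.5312

1.5312 bits


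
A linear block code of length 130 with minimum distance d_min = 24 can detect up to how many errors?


Detection capability = d_min - 1 = 24 - 1 = 23

23 errors


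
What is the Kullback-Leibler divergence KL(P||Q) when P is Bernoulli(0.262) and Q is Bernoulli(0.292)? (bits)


KL = p*log2(p/q) + (1-p)*log2((1-p)/(1-q)) = 0.262*log2(0.262/0.292) + 0.738*log2(0.738/0.708) = 0.0032

0.0032 bits


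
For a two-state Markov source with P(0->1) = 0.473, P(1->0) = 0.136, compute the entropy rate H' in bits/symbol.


Stationary distribution: pi_0 = p10/(p01+p10) = 0.2233, pi_1 = 0.7767. Entropy rate H' = pi_0*H(p01) + pi_1*H(p10) = 0.2233*0.9979 + 0.7767*0.5737 = 0.6684

0.6684 bits/symbol


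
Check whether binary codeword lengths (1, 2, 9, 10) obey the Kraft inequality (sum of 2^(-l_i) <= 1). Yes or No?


Kraft sum = sum(2^(-l_i)) = 0.7529, need <= 1. Result: satisfied (a binary prefix-free code with these lengths exists)

Yes


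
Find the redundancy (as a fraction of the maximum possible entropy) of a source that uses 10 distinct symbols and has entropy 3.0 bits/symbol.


H_max = log2(K) = log2(10) = 3.3219 bits/symbol. Redundancy = 1 - H/H_max = 1 - 3.0/3.3219 = 1 - 0.9031 = 0.0969

0.0969


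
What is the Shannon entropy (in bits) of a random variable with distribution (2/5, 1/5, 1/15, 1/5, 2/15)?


H = -sum(p_i * log2(p_i)). Terms: -(2/5)*log2(2/5) = 0.528771; -(1/5)*log2(1/5) = 0.464386; -(1/15)*log2(1/15) = 0.260459; -(1/5)*log2(1/5) = 0.464386; -(2/15)*log2(2/15) = 0.387585. H = 0.528771 + 0.464386 + 0.260459 + 0.464386 + 0.387585 = 2.1056

2.1056 bits


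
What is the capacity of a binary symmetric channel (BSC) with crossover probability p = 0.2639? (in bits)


H(p) = -p*log2(p) - (1-p)*log2(1-p) = -0.2639*log2(0.2639) - 0.7361*log2(0.7361) = 0.507199 + 0.325376 = 0.8326. C = 1 - H(p) = 1 - 0.8326 = 0.1674

0.1674 bits


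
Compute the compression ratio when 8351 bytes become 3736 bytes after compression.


Ratio = original / compressed = 8351 / 3736 = 2.2353

2.2353


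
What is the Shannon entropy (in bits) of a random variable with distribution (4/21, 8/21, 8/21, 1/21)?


H = -sum(p_i * log2(p_i)). Terms: -(4/21)*log2(4/21) = 0.455680; -(8/21)*log2(8/21) = 0.530407; -(8/21)*log2(8/21) = 0.530407; -(1/21)*log2(1/21) = 0.209158. H = 0.455680 + 0.530407 + 0.530407 + 0.209158 = 1.7257

1.7257 bits


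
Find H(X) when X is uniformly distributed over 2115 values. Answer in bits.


H = log2(n) = log2(2115) = 11.0464

11.0464 bits


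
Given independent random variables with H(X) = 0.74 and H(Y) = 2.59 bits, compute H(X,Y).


For independent variables, H(X,Y) = H(X) + H(Y) = 0.74 + 2.59 = 3.33

3.33 bits


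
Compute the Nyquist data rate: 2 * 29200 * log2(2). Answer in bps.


Rate = 2 * B * log2(M) = 2 * 29200 * 1.0 = 58400.0

58400.0 bps


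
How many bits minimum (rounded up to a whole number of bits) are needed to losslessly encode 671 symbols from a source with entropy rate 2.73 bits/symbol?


Minimum bits >= n * H = 671 * 2.73 = 1831.83, rounded up to a whole number of bits = 1832

1832 bits


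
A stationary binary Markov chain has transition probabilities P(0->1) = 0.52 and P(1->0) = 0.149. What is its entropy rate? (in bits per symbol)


Stationary distribution: pi_0 = p10/(p01+p10) = 0.2227, pi_1 = 0.7773. Entropy rate H' = pi_0*H(p01) + pi_1*H(p10) = 0.2227*0.9988 + 0.7773*0.6073 = 0.6945

0.6945 bits/symbol


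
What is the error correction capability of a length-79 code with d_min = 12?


Correction capability = floor((d-1)/2) = floor((12-1)/2) = 5

5 errors


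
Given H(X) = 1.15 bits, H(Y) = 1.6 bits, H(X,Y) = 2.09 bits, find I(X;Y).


I(X;Y) = H(X) + H(Y) - H(X,Y) = 1.15 + 1.6 - 2.09 = 0.66

0.66 bits


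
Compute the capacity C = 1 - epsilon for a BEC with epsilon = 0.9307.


C = 1 - epsilon = 1 - 0.9307 = 0.0693

0.0693 bits


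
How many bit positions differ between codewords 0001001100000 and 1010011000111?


Count differing positions: ^ . ^ ^ . ^ . ^ . . ^ ^ ^ = 8 differences

8


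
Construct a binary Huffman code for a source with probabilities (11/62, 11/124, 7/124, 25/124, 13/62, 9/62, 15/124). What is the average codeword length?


Huffman construction (repeatedly merge the two least-probable nodes; each merge adds 1 bit to every symbol beneath it): 7/124 + 11/124 = 9/62; 15/124 + 9/62 = 33/124; 9/62 + 11/62 = 10/31; 25/124 + 13/62 = 51/124; 33/124 + 10/31 = 73/124; 51/124 + 73/124 = 1. Resulting codeword lengths (in the order the probabilities were given): (3, 4, 4, 2, 2, 3, 3). L_avg = sum(p_i * l_i) = 11/62*3 + 11/124*4 + 7/124*4 + 25/124*2 + 13/62*2 + 9/62*3 + 15/124*3 = 339/124 = 2.7339

2.7339 bits


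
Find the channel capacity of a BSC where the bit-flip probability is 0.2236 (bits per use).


H(p) = -p*log2(p) - (1-p)*log2(1-p) = -0.2236*log2(0.2236) - 0.7764*log2(0.7764) = 0.483201 + 0.283485 = 0.7667. C = 1 - H(p) = 1 - 0.7667 = 0.2333

0.2333 bits


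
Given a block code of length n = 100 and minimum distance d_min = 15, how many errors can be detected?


Detection capability = d_min - 1 = 15 - 1 = 14

14 errors


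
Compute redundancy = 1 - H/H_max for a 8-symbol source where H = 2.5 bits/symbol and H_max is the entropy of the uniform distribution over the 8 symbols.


H_max = log2(K) = log2(8) = 3.0 bits/symbol. Redundancy = 1 - H/H_max = 1 - 2.5/3.0 = 1 - 0.8333 = 0.1667

0.1667


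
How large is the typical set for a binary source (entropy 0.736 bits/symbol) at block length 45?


log2|A_typical| = nH = 45 * 0.736 = 33.12, so |A_typical| ~ 2^33.12 = 9.335e+09

9.335e+09


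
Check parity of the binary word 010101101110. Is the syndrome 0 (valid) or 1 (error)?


Syndrome = XOR of all bits = 0 XOR 1 XOR 0 XOR 1 XOR 0 XOR 1 XOR 1 XOR 0 XOR 1 XOR 1 XOR 1 XOR 0 = 1

1


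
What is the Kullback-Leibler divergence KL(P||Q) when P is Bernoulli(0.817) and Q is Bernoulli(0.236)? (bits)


KL = p*log2(p/q) + (1-p)*log2((1-p)/(1-q)) = 0.817*log2(0.817/0.236) + 0.183*log2(0.183/0.764) = 1.0864

1.0864 bits


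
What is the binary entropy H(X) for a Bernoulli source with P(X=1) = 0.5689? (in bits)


H = -p*log2(p) - (1-p)*log2(1-p). -0.5689*log2(0.5689) = 0.462944; -0.4311*log2(0.4311) = 0.523315. H = 0.462944 + 0.523315 = 0.9863

0.9863 bits


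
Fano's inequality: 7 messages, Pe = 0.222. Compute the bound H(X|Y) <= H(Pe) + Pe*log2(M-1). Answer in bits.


H(Pe) = -Pe*log2(Pe) - (1-Pe)*log2(1-Pe) = -0.222*log2(0.222) - 0.778*log2(0.778) = 0.482044 + 0.281759 = 0.7638. Pe*log2(M-1) = 0.222*log2(6) = 0.573862. Bound = H(Pe) + Pe*log2(M-1) = 0.482044 + 0.281759 + 0.573862 = 1.3377

1.3377 bits


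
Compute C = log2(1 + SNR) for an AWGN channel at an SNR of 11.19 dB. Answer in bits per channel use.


SNR_linear = 10^(11.19/10) = 13.1522; C = log2(1 + SNR_linear) = log2(1 + 13.1522) = 3.823

3.823 bits/channel use


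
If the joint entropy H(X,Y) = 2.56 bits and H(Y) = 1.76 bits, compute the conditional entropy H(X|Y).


H(X|Y) = H(X,Y) - H(Y) = 2.56 - 1.76 = 0.8

0.8 bits


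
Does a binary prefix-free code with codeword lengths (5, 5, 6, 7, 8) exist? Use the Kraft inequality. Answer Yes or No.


Kraft sum = sum(2^(-l_i)) = 0.0898, need <= 1. Result: satisfied (a binary prefix-free code with these lengths exists)

Yes


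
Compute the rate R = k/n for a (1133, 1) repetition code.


Rate = k/n = 1/1133

1/1133


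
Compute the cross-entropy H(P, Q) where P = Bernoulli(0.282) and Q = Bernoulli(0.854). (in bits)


H(P,Q) = -p*log2(q) - (1-p)*log2(1-q). -0.282*log2(0.854) = 0.064209; -0.718*log2(0.146) = 1.993139. H(P,Q) = 0.064209 + 1.993139 = 2.0573

2.0573 bits


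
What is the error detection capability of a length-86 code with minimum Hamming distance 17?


Detection capability = d_min - 1 = 17 - 1 = 16

16 errors


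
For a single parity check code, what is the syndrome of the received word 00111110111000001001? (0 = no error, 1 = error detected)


Syndrome = XOR of all bits = 0 XOR 0 XOR 1 XOR 1 XOR 1 XOR 1 XOR 1 XOR 0 XOR 1 XOR 1 XOR 1 XOR 0 XOR 0 XOR 0 XOR 0 XOR 0 XOR 1 XOR 0 XOR 0 XOR 1 = 0

0


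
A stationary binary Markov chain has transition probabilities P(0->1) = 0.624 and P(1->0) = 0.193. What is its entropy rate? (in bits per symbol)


Stationary distribution: pi_0 = p10/(p01+p10) = 0.2362, pi_1 = 0.7638. Entropy rate H' = pi_0*H(p01) + pi_1*H(p10) = 0.2362*0.9552 + 0.7638*0.7077 = 0.7662

0.7662 bits/symbol


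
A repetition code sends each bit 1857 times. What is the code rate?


Rate = k/n = 1/1857

1/1857


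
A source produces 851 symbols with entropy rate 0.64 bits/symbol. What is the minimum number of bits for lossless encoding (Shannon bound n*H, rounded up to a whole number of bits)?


Minimum bits >= n * H = 851 * 0.64 = 544.64, rounded up to a whole number of bits = 545

545 bits


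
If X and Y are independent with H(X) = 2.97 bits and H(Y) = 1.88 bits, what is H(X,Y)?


For independent variables, H(X,Y) = H(X) + H(Y) = 2.97 + 1.88 = 4.85

4.85 bits


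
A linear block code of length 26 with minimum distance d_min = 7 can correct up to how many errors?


Correction capability = floor((d-1)/2) = floor((7-1)/2) = 3

3 errors


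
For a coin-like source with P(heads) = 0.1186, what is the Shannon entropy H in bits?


H = -p*log2(p) - (1-p)*log2(1-p). -0.1186*log2(0.1186) = 0.364793; -0.8814*log2(0.8814) = 0.160530. H = 0.364793 + 0.160530 = 0.5253

0.5253 bits


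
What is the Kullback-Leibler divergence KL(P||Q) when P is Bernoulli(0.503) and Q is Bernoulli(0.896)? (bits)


KL = p*log2(p/q) + (1-p)*log2((1-p)/(1-q)) = 0.503*log2(0.503/0.896) + 0.497*log2(0.497/0.104) = 0.7026

0.7026 bits


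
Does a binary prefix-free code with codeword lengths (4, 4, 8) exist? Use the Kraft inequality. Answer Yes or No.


Kraft sum = sum(2^(-l_i)) = 0.1289, need <= 1. Result: satisfied (a binary prefix-free code with these lengths exists)

Yes


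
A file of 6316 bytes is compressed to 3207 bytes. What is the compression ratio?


Ratio = original / compressed = 6316 / 3207 = 1.9694

1.9694


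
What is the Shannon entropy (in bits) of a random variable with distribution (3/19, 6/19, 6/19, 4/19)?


H = -sum(p_i * log2(p_i)). Terms: -(3/19)*log2(3/19) = 0.420468; -(6/19)*log2(6/19) = 0.525147; -(6/19)*log2(6/19) = 0.525147; -(4/19)*log2(4/19) = 0.473248. H = 0.420468 + 0.525147 + 0.525147 + 0.473248 = 1.944

1.944 bits


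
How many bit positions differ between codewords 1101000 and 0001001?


Count differing positions: ^ ^ . . . . ^ = 3 differences

3


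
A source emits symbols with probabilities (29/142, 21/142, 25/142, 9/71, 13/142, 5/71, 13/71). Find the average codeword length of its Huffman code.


Huffman construction (repeatedly merge the two least-probable nodes; each merge adds 1 bit to every symbol beneath it): 5/71 + 13/142 = 23/142; 9/71 + 21/142 = 39/142; 23/142 + 25/142 = 24/71; 13/71 + 29/142 = 55/142; 39/142 + 24/71 = 87/142; 55/142 + 87/142 = 1. Resulting codeword lengths (in the order the probabilities were given): (2, 3, 3, 3, 4, 4, 2). L_avg = sum(p_i * l_i) = 29/142*2 + 21/142*3 + 25/142*3 + 9/71*3 + 13/142*4 + 5/71*4 + 13/71*2 = 197/71 = 2.7746

2.7746 bits


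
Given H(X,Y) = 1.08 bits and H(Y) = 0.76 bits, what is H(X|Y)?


H(X|Y) = H(X,Y) - H(Y) = 1.08 - 0.76 = 0.32

0.32 bits


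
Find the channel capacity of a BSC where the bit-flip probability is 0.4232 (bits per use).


H(p) = -p*log2(p) - (1-p)*log2(1-p) = -0.4232*log2(0.4232) - 0.5768*log2(0.5768) = 0.525017 + 0.457897 = 0.9829. C = 1 - H(p) = 1 - 0.9829 = 0.0171

0.0171 bits


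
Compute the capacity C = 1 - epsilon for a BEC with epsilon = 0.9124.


C = 1 - epsilon = 1 - 0.9124 = 0.0876

0.0876 bits


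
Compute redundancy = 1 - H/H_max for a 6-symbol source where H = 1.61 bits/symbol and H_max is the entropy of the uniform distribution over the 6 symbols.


H_max = log2(K) = log2(6) = 2.585 bits/symbol. Redundancy = 1 - H/H_max = 1 - 1.61/2.585 = 1 - 0.6228 = 0.3772

0.3772


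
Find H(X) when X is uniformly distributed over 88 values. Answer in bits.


H = log2(n) = log2(88) = 6.4594

6.4594 bits


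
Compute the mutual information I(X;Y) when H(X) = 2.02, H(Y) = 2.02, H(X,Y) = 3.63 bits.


I(X;Y) = H(X) + H(Y) - H(X,Y) = 2.02 + 2.02 - 3.63 = 0.41

0.41 bits


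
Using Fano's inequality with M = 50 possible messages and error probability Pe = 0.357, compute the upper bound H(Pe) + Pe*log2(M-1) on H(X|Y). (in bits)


H(Pe) = -Pe*log2(Pe) - (1-Pe)*log2(1-Pe) = -0.357*log2(0.357) - 0.643*log2(0.643) = 0.530503 + 0.409661 = 0.9402. Pe*log2(M-1) = 0.357*log2(49) = 2.004451. Bound = H(Pe) + Pe*log2(M-1) = 0.530503 + 0.409661 + 2.004451 = 2.9446

2.9446 bits


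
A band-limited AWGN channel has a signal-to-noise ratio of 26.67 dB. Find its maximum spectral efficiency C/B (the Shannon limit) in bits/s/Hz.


SNR_linear = 10^(26.67/10) = 464.5153; C/B = log2(1 + SNR_linear) = log2(1 + 464.5153) = 8.8627

8.8627 bits/s/Hz


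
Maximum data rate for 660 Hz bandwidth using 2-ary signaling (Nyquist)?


Rate = 2 * B * log2(M) = 2 * 660 * 1.0 = 1320.0

1320.0 bps


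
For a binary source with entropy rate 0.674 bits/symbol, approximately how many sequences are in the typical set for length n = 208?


log2|A_typical| = nH = 208 * 0.674 = 140.192, so |A_typical| ~ 2^140.192 = 1.592e+42

1.592e+42


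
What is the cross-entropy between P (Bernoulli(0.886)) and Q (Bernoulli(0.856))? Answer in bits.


H(P,Q) = -p*log2(q) - (1-p)*log2(1-q). -0.886*log2(0.856) = 0.198745; -0.114*log2(0.144) = 0.318728. H(P,Q) = 0.198745 + 0.318728 = 0.5175

0.5175 bits


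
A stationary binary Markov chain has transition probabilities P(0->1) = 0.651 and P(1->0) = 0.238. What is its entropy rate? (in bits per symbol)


Stationary distribution: pi_0 = p10/(p01+p10) = 0.2677, pi_1 = 0.7323. Entropy rate H' = pi_0*H(p01) + pi_1*H(p10) = 0.2677*0.9332 + 0.7323*0.7917 = 0.8296

0.8296 bits/symbol


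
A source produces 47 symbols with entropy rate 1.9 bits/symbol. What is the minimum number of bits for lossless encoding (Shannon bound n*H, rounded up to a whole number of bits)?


Minimum bits >= n * H = 47 * 1.9 = 89.3, rounded up to a whole number of bits = 90

90 bits


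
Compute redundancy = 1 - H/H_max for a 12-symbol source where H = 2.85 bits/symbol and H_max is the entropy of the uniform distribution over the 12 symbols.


H_max = log2(K) = log2(12) = 3.585 bits/symbol. Redundancy = 1 - H/H_max = 1 - 2.85/3.585 = 1 - 0.795 = 0.205

0.205


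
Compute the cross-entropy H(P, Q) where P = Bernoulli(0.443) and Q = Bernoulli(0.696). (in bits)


H(P,Q) = -p*log2(q) - (1-p)*log2(1-q). -0.443*log2(0.696) = 0.231618; -0.557*log2(0.304) = 0.956846. H(P,Q) = 0.231618 + 0.956846 = 1.1885

1.1885 bits


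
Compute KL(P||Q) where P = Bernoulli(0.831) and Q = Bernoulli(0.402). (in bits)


KL = p*log2(p/q) + (1-p)*log2((1-p)/(1-q)) = 0.831*log2(0.831/0.402) + 0.169*log2(0.169/0.598) = 0.5625

0.5625 bits


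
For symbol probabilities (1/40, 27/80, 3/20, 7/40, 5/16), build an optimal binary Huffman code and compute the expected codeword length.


Huffman construction (repeatedly merge the two least-probable nodes; each merge adds 1 bit to every symbol beneath it): 1/40 + 3/20 = 7/40; 7/40 + 7/40 = 7/20; 5/16 + 27/80 = 13/20; 7/20 + 13/20 = 1. Resulting codeword lengths (in the order the probabilities were given): (3, 2, 3, 2, 2). L_avg = sum(p_i * l_i) = 1/40*3 + 27/80*2 + 3/20*3 + 7/40*2 + 5/16*2 = 87/40 = 2.175

2.175 bits


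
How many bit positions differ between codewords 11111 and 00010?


Count differing positions: ^ ^ ^ . ^ = 4 differences

4


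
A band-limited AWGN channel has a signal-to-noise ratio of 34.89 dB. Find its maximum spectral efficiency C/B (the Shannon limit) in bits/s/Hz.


SNR_linear = 10^(34.89/10) = 3083.188; C/B = log2(1 + SNR_linear) = log2(1 + 3083.188) = 11.5907

11.5907 bits/s/Hz


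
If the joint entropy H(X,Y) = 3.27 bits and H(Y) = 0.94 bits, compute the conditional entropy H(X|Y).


H(X|Y) = H(X,Y) - H(Y) = 3.27 - 0.94 = 2.33

2.33 bits


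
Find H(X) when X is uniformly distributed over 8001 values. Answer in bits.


H = log2(n) = log2(8001) = 12.966

12.966 bits


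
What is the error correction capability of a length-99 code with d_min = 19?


Correction capability = floor((d-1)/2) = floor((19-1)/2) = 9

9 errors


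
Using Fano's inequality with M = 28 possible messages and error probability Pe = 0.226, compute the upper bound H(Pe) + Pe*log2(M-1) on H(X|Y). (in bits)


H(Pe) = -Pe*log2(Pe) - (1-Pe)*log2(1-Pe) = -0.226*log2(0.226) - 0.774*log2(0.774) = 0.484907 + 0.286066 = 0.771. Pe*log2(M-1) = 0.226*log2(27) = 1.074605. Bound = H(Pe) + Pe*log2(M-1) = 0.484907 + 0.286066 + 1.074605 = 1.8456

1.8456 bits
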